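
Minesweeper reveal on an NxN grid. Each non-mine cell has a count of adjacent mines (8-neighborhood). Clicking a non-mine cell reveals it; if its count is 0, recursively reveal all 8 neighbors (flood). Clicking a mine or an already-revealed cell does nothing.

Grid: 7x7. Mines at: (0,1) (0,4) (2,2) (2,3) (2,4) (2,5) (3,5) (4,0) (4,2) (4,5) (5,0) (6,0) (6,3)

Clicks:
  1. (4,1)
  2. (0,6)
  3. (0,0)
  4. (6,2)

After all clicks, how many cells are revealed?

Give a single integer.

Answer: 7

Derivation:
Click 1 (4,1) count=3: revealed 1 new [(4,1)] -> total=1
Click 2 (0,6) count=0: revealed 4 new [(0,5) (0,6) (1,5) (1,6)] -> total=5
Click 3 (0,0) count=1: revealed 1 new [(0,0)] -> total=6
Click 4 (6,2) count=1: revealed 1 new [(6,2)] -> total=7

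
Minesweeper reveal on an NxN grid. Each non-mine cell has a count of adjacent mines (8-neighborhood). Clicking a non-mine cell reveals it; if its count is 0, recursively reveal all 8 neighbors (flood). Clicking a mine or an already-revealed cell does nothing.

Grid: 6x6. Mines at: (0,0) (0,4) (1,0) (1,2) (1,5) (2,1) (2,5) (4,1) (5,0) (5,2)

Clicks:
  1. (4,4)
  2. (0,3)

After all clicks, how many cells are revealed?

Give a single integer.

Answer: 15

Derivation:
Click 1 (4,4) count=0: revealed 14 new [(2,2) (2,3) (2,4) (3,2) (3,3) (3,4) (3,5) (4,2) (4,3) (4,4) (4,5) (5,3) (5,4) (5,5)] -> total=14
Click 2 (0,3) count=2: revealed 1 new [(0,3)] -> total=15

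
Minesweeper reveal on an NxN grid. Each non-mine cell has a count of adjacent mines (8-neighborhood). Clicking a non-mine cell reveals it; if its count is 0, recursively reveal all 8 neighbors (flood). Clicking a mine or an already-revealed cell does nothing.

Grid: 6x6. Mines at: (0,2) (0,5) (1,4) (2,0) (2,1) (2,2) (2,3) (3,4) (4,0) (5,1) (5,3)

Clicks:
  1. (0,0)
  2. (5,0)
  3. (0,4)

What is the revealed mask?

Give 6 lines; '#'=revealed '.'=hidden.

Answer: ##..#.
##....
......
......
......
#.....

Derivation:
Click 1 (0,0) count=0: revealed 4 new [(0,0) (0,1) (1,0) (1,1)] -> total=4
Click 2 (5,0) count=2: revealed 1 new [(5,0)] -> total=5
Click 3 (0,4) count=2: revealed 1 new [(0,4)] -> total=6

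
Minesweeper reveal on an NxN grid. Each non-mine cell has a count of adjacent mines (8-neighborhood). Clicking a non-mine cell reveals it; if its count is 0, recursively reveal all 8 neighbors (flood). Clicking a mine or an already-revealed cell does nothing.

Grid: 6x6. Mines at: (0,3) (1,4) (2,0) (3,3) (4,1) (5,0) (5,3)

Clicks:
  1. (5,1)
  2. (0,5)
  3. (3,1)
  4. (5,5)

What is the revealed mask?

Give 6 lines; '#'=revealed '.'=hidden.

Answer: .....#
......
....##
.#..##
....##
.#..##

Derivation:
Click 1 (5,1) count=2: revealed 1 new [(5,1)] -> total=1
Click 2 (0,5) count=1: revealed 1 new [(0,5)] -> total=2
Click 3 (3,1) count=2: revealed 1 new [(3,1)] -> total=3
Click 4 (5,5) count=0: revealed 8 new [(2,4) (2,5) (3,4) (3,5) (4,4) (4,5) (5,4) (5,5)] -> total=11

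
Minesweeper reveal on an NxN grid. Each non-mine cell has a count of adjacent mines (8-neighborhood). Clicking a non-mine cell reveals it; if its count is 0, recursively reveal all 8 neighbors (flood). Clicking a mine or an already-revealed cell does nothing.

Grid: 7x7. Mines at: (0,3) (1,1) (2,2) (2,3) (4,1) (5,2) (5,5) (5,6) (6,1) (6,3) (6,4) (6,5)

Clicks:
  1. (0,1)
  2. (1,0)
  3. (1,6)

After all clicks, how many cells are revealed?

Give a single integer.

Answer: 17

Derivation:
Click 1 (0,1) count=1: revealed 1 new [(0,1)] -> total=1
Click 2 (1,0) count=1: revealed 1 new [(1,0)] -> total=2
Click 3 (1,6) count=0: revealed 15 new [(0,4) (0,5) (0,6) (1,4) (1,5) (1,6) (2,4) (2,5) (2,6) (3,4) (3,5) (3,6) (4,4) (4,5) (4,6)] -> total=17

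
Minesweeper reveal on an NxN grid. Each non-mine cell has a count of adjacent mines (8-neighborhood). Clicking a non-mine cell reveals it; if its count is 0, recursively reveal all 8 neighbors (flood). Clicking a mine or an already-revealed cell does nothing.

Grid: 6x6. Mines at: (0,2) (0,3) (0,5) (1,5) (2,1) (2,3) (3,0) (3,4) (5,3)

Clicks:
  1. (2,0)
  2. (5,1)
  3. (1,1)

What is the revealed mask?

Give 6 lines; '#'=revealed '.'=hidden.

Click 1 (2,0) count=2: revealed 1 new [(2,0)] -> total=1
Click 2 (5,1) count=0: revealed 6 new [(4,0) (4,1) (4,2) (5,0) (5,1) (5,2)] -> total=7
Click 3 (1,1) count=2: revealed 1 new [(1,1)] -> total=8

Answer: ......
.#....
#.....
......
###...
###...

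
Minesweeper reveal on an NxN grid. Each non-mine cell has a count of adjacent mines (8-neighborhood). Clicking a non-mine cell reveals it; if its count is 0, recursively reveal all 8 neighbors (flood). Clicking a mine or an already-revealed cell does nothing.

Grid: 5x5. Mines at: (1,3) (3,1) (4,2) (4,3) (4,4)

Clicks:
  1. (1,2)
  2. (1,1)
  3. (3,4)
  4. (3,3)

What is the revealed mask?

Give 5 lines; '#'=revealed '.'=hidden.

Click 1 (1,2) count=1: revealed 1 new [(1,2)] -> total=1
Click 2 (1,1) count=0: revealed 8 new [(0,0) (0,1) (0,2) (1,0) (1,1) (2,0) (2,1) (2,2)] -> total=9
Click 3 (3,4) count=2: revealed 1 new [(3,4)] -> total=10
Click 4 (3,3) count=3: revealed 1 new [(3,3)] -> total=11

Answer: ###..
###..
###..
...##
.....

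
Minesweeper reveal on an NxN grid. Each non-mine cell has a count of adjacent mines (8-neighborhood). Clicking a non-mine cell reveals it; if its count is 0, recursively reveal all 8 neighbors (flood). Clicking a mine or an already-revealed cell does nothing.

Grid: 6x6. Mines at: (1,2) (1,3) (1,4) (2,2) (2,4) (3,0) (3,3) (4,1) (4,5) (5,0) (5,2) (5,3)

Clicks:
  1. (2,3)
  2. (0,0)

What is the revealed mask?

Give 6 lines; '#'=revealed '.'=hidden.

Answer: ##....
##....
##.#..
......
......
......

Derivation:
Click 1 (2,3) count=6: revealed 1 new [(2,3)] -> total=1
Click 2 (0,0) count=0: revealed 6 new [(0,0) (0,1) (1,0) (1,1) (2,0) (2,1)] -> total=7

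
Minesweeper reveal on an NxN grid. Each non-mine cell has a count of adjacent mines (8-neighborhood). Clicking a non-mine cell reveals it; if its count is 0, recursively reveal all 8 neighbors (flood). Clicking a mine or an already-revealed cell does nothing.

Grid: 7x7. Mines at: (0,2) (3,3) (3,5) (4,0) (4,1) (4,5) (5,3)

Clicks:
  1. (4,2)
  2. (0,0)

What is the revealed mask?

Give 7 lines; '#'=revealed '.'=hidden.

Click 1 (4,2) count=3: revealed 1 new [(4,2)] -> total=1
Click 2 (0,0) count=0: revealed 11 new [(0,0) (0,1) (1,0) (1,1) (1,2) (2,0) (2,1) (2,2) (3,0) (3,1) (3,2)] -> total=12

Answer: ##.....
###....
###....
###....
..#....
.......
.......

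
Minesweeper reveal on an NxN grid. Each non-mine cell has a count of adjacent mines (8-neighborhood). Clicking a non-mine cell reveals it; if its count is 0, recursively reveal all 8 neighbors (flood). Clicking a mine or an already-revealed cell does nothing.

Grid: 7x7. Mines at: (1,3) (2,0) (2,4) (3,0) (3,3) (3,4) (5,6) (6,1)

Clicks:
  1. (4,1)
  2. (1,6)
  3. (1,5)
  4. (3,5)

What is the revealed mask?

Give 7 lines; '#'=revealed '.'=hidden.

Answer: ....###
....###
.....##
.....##
.#...##
.......
.......

Derivation:
Click 1 (4,1) count=1: revealed 1 new [(4,1)] -> total=1
Click 2 (1,6) count=0: revealed 12 new [(0,4) (0,5) (0,6) (1,4) (1,5) (1,6) (2,5) (2,6) (3,5) (3,6) (4,5) (4,6)] -> total=13
Click 3 (1,5) count=1: revealed 0 new [(none)] -> total=13
Click 4 (3,5) count=2: revealed 0 new [(none)] -> total=13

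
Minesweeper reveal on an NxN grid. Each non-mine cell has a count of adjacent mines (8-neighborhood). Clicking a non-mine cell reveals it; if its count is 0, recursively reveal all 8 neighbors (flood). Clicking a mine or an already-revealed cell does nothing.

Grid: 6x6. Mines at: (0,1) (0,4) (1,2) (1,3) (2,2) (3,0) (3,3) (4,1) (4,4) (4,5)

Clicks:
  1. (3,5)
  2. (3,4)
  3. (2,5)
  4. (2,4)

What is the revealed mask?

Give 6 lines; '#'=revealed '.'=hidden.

Click 1 (3,5) count=2: revealed 1 new [(3,5)] -> total=1
Click 2 (3,4) count=3: revealed 1 new [(3,4)] -> total=2
Click 3 (2,5) count=0: revealed 4 new [(1,4) (1,5) (2,4) (2,5)] -> total=6
Click 4 (2,4) count=2: revealed 0 new [(none)] -> total=6

Answer: ......
....##
....##
....##
......
......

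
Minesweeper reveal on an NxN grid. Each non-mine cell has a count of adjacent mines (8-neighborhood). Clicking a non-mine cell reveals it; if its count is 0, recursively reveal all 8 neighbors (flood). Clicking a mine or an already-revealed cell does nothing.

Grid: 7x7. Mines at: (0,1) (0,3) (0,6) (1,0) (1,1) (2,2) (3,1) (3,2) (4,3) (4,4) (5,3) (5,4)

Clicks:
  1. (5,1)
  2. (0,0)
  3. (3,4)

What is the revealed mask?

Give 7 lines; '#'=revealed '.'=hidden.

Answer: #......
.......
.......
....#..
###....
###....
###....

Derivation:
Click 1 (5,1) count=0: revealed 9 new [(4,0) (4,1) (4,2) (5,0) (5,1) (5,2) (6,0) (6,1) (6,2)] -> total=9
Click 2 (0,0) count=3: revealed 1 new [(0,0)] -> total=10
Click 3 (3,4) count=2: revealed 1 new [(3,4)] -> total=11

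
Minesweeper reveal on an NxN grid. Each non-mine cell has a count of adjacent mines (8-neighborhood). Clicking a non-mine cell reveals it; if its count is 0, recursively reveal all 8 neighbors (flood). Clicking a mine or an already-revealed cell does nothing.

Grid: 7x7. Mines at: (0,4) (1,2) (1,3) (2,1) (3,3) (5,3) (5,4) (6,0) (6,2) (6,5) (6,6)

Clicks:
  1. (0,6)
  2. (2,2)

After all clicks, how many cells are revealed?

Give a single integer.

Answer: 17

Derivation:
Click 1 (0,6) count=0: revealed 16 new [(0,5) (0,6) (1,4) (1,5) (1,6) (2,4) (2,5) (2,6) (3,4) (3,5) (3,6) (4,4) (4,5) (4,6) (5,5) (5,6)] -> total=16
Click 2 (2,2) count=4: revealed 1 new [(2,2)] -> total=17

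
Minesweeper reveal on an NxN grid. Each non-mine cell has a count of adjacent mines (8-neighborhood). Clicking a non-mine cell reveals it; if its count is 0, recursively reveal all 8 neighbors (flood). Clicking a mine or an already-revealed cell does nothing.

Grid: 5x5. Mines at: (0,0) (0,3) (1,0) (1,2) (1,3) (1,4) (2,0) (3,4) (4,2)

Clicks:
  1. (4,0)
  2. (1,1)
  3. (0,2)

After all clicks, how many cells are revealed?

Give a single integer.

Answer: 6

Derivation:
Click 1 (4,0) count=0: revealed 4 new [(3,0) (3,1) (4,0) (4,1)] -> total=4
Click 2 (1,1) count=4: revealed 1 new [(1,1)] -> total=5
Click 3 (0,2) count=3: revealed 1 new [(0,2)] -> total=6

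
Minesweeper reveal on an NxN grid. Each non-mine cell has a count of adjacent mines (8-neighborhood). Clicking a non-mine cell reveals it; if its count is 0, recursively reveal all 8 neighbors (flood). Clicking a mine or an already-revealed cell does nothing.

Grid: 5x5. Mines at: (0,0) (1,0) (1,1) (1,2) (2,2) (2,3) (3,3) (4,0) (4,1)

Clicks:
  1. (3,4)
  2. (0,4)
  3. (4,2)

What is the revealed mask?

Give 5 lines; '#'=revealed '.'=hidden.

Click 1 (3,4) count=2: revealed 1 new [(3,4)] -> total=1
Click 2 (0,4) count=0: revealed 4 new [(0,3) (0,4) (1,3) (1,4)] -> total=5
Click 3 (4,2) count=2: revealed 1 new [(4,2)] -> total=6

Answer: ...##
...##
.....
....#
..#..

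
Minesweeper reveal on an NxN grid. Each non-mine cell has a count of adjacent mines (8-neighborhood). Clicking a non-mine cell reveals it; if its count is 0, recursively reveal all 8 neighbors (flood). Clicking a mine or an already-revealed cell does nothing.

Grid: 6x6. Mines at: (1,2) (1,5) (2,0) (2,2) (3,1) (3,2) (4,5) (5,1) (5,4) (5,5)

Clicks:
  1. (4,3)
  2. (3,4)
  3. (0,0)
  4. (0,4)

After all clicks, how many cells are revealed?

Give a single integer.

Click 1 (4,3) count=2: revealed 1 new [(4,3)] -> total=1
Click 2 (3,4) count=1: revealed 1 new [(3,4)] -> total=2
Click 3 (0,0) count=0: revealed 4 new [(0,0) (0,1) (1,0) (1,1)] -> total=6
Click 4 (0,4) count=1: revealed 1 new [(0,4)] -> total=7

Answer: 7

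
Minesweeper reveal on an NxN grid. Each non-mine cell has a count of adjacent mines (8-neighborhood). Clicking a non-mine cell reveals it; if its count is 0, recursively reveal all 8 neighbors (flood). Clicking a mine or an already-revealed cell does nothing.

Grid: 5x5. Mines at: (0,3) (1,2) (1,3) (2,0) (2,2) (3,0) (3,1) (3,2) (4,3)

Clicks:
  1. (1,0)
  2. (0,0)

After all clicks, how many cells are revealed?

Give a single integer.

Click 1 (1,0) count=1: revealed 1 new [(1,0)] -> total=1
Click 2 (0,0) count=0: revealed 3 new [(0,0) (0,1) (1,1)] -> total=4

Answer: 4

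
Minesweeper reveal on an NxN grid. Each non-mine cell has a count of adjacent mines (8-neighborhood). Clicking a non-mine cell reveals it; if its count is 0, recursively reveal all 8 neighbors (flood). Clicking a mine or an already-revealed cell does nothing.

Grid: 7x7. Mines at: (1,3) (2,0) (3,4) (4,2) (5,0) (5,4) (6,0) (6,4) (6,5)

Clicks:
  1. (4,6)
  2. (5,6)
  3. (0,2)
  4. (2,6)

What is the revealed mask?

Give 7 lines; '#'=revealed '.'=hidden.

Answer: ..#.###
....###
....###
.....##
.....##
.....##
.......

Derivation:
Click 1 (4,6) count=0: revealed 15 new [(0,4) (0,5) (0,6) (1,4) (1,5) (1,6) (2,4) (2,5) (2,6) (3,5) (3,6) (4,5) (4,6) (5,5) (5,6)] -> total=15
Click 2 (5,6) count=1: revealed 0 new [(none)] -> total=15
Click 3 (0,2) count=1: revealed 1 new [(0,2)] -> total=16
Click 4 (2,6) count=0: revealed 0 new [(none)] -> total=16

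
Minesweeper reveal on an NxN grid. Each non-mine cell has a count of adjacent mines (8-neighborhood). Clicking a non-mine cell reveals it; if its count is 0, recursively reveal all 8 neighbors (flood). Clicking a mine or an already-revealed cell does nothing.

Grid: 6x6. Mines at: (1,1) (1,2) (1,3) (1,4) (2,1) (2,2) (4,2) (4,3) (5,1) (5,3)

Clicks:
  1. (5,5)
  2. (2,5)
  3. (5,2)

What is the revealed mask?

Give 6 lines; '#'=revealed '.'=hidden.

Answer: ......
......
....##
....##
....##
..#.##

Derivation:
Click 1 (5,5) count=0: revealed 8 new [(2,4) (2,5) (3,4) (3,5) (4,4) (4,5) (5,4) (5,5)] -> total=8
Click 2 (2,5) count=1: revealed 0 new [(none)] -> total=8
Click 3 (5,2) count=4: revealed 1 new [(5,2)] -> total=9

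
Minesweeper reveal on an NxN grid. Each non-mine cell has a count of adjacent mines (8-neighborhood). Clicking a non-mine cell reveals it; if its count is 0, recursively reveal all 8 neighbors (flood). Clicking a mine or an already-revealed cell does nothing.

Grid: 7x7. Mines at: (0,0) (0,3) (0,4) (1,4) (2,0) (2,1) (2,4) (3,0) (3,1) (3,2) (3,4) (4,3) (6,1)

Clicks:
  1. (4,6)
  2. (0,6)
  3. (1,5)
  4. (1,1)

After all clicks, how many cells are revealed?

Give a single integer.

Answer: 22

Derivation:
Click 1 (4,6) count=0: revealed 21 new [(0,5) (0,6) (1,5) (1,6) (2,5) (2,6) (3,5) (3,6) (4,4) (4,5) (4,6) (5,2) (5,3) (5,4) (5,5) (5,6) (6,2) (6,3) (6,4) (6,5) (6,6)] -> total=21
Click 2 (0,6) count=0: revealed 0 new [(none)] -> total=21
Click 3 (1,5) count=3: revealed 0 new [(none)] -> total=21
Click 4 (1,1) count=3: revealed 1 new [(1,1)] -> total=22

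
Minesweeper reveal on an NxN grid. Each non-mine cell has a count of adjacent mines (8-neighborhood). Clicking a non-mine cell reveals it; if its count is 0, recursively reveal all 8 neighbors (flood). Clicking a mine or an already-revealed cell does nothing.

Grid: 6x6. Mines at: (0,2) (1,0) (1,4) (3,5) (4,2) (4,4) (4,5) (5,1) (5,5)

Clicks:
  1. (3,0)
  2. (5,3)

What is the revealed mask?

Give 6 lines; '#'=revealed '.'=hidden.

Answer: ......
......
##....
##....
##....
...#..

Derivation:
Click 1 (3,0) count=0: revealed 6 new [(2,0) (2,1) (3,0) (3,1) (4,0) (4,1)] -> total=6
Click 2 (5,3) count=2: revealed 1 new [(5,3)] -> total=7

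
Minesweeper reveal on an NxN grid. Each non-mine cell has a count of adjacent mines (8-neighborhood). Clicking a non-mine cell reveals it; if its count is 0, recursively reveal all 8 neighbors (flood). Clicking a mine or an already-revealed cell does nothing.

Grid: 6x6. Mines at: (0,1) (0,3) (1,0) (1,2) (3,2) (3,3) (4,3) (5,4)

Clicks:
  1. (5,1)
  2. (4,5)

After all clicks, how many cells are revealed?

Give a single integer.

Answer: 11

Derivation:
Click 1 (5,1) count=0: revealed 10 new [(2,0) (2,1) (3,0) (3,1) (4,0) (4,1) (4,2) (5,0) (5,1) (5,2)] -> total=10
Click 2 (4,5) count=1: revealed 1 new [(4,5)] -> total=11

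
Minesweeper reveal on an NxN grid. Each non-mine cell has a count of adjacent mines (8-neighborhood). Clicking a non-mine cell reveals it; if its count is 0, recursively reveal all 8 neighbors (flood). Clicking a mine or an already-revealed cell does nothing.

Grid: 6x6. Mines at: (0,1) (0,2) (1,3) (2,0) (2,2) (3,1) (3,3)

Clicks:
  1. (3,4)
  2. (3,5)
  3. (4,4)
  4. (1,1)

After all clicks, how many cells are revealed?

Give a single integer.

Click 1 (3,4) count=1: revealed 1 new [(3,4)] -> total=1
Click 2 (3,5) count=0: revealed 19 new [(0,4) (0,5) (1,4) (1,5) (2,4) (2,5) (3,5) (4,0) (4,1) (4,2) (4,3) (4,4) (4,5) (5,0) (5,1) (5,2) (5,3) (5,4) (5,5)] -> total=20
Click 3 (4,4) count=1: revealed 0 new [(none)] -> total=20
Click 4 (1,1) count=4: revealed 1 new [(1,1)] -> total=21

Answer: 21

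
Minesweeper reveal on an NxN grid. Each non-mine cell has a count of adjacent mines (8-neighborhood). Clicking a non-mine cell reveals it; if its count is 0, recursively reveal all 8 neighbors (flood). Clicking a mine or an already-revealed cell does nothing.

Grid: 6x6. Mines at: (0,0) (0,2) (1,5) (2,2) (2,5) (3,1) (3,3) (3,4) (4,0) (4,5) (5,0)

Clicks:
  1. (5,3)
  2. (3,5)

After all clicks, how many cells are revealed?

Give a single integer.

Click 1 (5,3) count=0: revealed 8 new [(4,1) (4,2) (4,3) (4,4) (5,1) (5,2) (5,3) (5,4)] -> total=8
Click 2 (3,5) count=3: revealed 1 new [(3,5)] -> total=9

Answer: 9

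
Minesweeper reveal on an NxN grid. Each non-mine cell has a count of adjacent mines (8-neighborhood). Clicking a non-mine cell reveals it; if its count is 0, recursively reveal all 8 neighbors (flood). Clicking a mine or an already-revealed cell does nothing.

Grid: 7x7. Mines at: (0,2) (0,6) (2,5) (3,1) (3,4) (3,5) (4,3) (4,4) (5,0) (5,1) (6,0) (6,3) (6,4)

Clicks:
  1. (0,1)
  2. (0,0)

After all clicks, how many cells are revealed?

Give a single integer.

Click 1 (0,1) count=1: revealed 1 new [(0,1)] -> total=1
Click 2 (0,0) count=0: revealed 5 new [(0,0) (1,0) (1,1) (2,0) (2,1)] -> total=6

Answer: 6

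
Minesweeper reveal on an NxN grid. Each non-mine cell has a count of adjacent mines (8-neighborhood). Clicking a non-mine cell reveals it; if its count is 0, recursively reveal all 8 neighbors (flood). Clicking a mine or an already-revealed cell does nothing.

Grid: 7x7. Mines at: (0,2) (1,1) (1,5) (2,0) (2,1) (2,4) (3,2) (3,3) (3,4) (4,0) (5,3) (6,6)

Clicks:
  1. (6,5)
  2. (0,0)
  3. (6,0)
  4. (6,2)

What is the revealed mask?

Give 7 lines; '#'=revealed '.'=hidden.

Answer: #......
.......
.......
.......
.......
###....
###..#.

Derivation:
Click 1 (6,5) count=1: revealed 1 new [(6,5)] -> total=1
Click 2 (0,0) count=1: revealed 1 new [(0,0)] -> total=2
Click 3 (6,0) count=0: revealed 6 new [(5,0) (5,1) (5,2) (6,0) (6,1) (6,2)] -> total=8
Click 4 (6,2) count=1: revealed 0 new [(none)] -> total=8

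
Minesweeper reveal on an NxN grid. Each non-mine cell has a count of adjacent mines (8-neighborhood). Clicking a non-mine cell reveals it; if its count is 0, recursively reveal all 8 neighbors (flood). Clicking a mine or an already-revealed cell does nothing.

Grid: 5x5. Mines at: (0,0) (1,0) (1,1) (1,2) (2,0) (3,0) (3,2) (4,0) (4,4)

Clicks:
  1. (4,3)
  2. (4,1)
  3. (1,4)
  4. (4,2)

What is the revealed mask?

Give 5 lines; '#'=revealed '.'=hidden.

Answer: ...##
...##
...##
...##
.###.

Derivation:
Click 1 (4,3) count=2: revealed 1 new [(4,3)] -> total=1
Click 2 (4,1) count=3: revealed 1 new [(4,1)] -> total=2
Click 3 (1,4) count=0: revealed 8 new [(0,3) (0,4) (1,3) (1,4) (2,3) (2,4) (3,3) (3,4)] -> total=10
Click 4 (4,2) count=1: revealed 1 new [(4,2)] -> total=11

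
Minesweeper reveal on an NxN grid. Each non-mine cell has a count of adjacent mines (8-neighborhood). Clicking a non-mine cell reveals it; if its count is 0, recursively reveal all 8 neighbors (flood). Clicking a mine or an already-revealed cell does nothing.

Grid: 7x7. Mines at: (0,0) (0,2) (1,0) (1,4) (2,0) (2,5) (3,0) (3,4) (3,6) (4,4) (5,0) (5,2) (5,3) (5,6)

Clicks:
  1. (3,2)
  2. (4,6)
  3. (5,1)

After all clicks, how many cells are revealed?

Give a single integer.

Answer: 14

Derivation:
Click 1 (3,2) count=0: revealed 12 new [(1,1) (1,2) (1,3) (2,1) (2,2) (2,3) (3,1) (3,2) (3,3) (4,1) (4,2) (4,3)] -> total=12
Click 2 (4,6) count=2: revealed 1 new [(4,6)] -> total=13
Click 3 (5,1) count=2: revealed 1 new [(5,1)] -> total=14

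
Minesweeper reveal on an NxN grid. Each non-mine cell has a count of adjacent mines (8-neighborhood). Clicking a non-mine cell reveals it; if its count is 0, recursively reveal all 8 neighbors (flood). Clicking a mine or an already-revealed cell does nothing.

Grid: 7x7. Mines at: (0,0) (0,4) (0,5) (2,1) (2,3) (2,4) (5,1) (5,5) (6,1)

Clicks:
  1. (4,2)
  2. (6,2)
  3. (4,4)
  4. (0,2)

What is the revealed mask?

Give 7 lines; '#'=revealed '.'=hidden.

Answer: .###...
.###...
.......
.......
..#.#..
.......
..#....

Derivation:
Click 1 (4,2) count=1: revealed 1 new [(4,2)] -> total=1
Click 2 (6,2) count=2: revealed 1 new [(6,2)] -> total=2
Click 3 (4,4) count=1: revealed 1 new [(4,4)] -> total=3
Click 4 (0,2) count=0: revealed 6 new [(0,1) (0,2) (0,3) (1,1) (1,2) (1,3)] -> total=9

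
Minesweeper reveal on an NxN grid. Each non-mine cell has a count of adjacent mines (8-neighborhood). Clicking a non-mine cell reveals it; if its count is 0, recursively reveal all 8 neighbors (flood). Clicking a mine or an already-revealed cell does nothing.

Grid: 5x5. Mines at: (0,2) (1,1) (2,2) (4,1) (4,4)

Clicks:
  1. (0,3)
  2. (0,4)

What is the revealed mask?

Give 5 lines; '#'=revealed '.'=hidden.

Answer: ...##
...##
...##
...##
.....

Derivation:
Click 1 (0,3) count=1: revealed 1 new [(0,3)] -> total=1
Click 2 (0,4) count=0: revealed 7 new [(0,4) (1,3) (1,4) (2,3) (2,4) (3,3) (3,4)] -> total=8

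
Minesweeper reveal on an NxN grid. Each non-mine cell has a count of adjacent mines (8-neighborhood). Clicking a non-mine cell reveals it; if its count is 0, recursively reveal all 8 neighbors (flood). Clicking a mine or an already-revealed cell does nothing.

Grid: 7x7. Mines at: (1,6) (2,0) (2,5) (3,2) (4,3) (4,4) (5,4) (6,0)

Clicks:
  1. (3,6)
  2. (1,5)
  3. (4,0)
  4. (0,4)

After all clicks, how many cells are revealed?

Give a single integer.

Answer: 23

Derivation:
Click 1 (3,6) count=1: revealed 1 new [(3,6)] -> total=1
Click 2 (1,5) count=2: revealed 1 new [(1,5)] -> total=2
Click 3 (4,0) count=0: revealed 6 new [(3,0) (3,1) (4,0) (4,1) (5,0) (5,1)] -> total=8
Click 4 (0,4) count=0: revealed 15 new [(0,0) (0,1) (0,2) (0,3) (0,4) (0,5) (1,0) (1,1) (1,2) (1,3) (1,4) (2,1) (2,2) (2,3) (2,4)] -> total=23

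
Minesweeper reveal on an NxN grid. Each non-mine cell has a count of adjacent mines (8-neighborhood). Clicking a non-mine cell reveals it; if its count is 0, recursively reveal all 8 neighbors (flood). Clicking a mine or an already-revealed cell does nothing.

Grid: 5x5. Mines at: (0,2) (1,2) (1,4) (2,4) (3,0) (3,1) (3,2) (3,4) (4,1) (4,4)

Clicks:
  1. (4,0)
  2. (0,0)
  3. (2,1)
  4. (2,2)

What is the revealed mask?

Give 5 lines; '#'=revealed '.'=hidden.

Click 1 (4,0) count=3: revealed 1 new [(4,0)] -> total=1
Click 2 (0,0) count=0: revealed 6 new [(0,0) (0,1) (1,0) (1,1) (2,0) (2,1)] -> total=7
Click 3 (2,1) count=4: revealed 0 new [(none)] -> total=7
Click 4 (2,2) count=3: revealed 1 new [(2,2)] -> total=8

Answer: ##...
##...
###..
.....
#....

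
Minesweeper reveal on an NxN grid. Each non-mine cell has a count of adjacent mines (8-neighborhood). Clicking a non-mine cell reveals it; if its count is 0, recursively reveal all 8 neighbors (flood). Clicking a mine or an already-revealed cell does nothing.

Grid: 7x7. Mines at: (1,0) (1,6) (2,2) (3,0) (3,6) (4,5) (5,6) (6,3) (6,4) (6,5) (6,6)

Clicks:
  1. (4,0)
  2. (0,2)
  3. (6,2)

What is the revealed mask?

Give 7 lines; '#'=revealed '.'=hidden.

Answer: .#####.
.#####.
...###.
...###.
#......
.......
..#....

Derivation:
Click 1 (4,0) count=1: revealed 1 new [(4,0)] -> total=1
Click 2 (0,2) count=0: revealed 16 new [(0,1) (0,2) (0,3) (0,4) (0,5) (1,1) (1,2) (1,3) (1,4) (1,5) (2,3) (2,4) (2,5) (3,3) (3,4) (3,5)] -> total=17
Click 3 (6,2) count=1: revealed 1 new [(6,2)] -> total=18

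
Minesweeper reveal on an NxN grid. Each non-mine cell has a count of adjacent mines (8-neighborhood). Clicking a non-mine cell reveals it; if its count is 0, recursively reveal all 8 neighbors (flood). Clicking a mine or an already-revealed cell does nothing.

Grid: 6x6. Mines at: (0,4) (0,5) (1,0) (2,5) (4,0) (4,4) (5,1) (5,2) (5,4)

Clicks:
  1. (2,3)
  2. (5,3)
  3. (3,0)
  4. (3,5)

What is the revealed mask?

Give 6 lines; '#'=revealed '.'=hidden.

Click 1 (2,3) count=0: revealed 18 new [(0,1) (0,2) (0,3) (1,1) (1,2) (1,3) (1,4) (2,1) (2,2) (2,3) (2,4) (3,1) (3,2) (3,3) (3,4) (4,1) (4,2) (4,3)] -> total=18
Click 2 (5,3) count=3: revealed 1 new [(5,3)] -> total=19
Click 3 (3,0) count=1: revealed 1 new [(3,0)] -> total=20
Click 4 (3,5) count=2: revealed 1 new [(3,5)] -> total=21

Answer: .###..
.####.
.####.
######
.###..
...#..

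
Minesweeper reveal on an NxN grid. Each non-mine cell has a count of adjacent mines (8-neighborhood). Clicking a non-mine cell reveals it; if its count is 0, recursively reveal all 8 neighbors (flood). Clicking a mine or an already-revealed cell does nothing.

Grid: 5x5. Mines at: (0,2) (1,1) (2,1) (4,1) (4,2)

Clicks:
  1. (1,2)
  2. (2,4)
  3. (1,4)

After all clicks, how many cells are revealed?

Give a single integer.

Click 1 (1,2) count=3: revealed 1 new [(1,2)] -> total=1
Click 2 (2,4) count=0: revealed 12 new [(0,3) (0,4) (1,3) (1,4) (2,2) (2,3) (2,4) (3,2) (3,3) (3,4) (4,3) (4,4)] -> total=13
Click 3 (1,4) count=0: revealed 0 new [(none)] -> total=13

Answer: 13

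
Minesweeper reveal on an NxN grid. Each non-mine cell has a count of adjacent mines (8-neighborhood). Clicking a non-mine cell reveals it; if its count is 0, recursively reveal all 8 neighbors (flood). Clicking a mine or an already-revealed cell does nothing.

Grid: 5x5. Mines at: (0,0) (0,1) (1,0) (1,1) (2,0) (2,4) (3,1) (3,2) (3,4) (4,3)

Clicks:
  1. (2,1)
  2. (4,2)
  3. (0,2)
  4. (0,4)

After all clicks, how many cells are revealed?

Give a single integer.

Click 1 (2,1) count=5: revealed 1 new [(2,1)] -> total=1
Click 2 (4,2) count=3: revealed 1 new [(4,2)] -> total=2
Click 3 (0,2) count=2: revealed 1 new [(0,2)] -> total=3
Click 4 (0,4) count=0: revealed 5 new [(0,3) (0,4) (1,2) (1,3) (1,4)] -> total=8

Answer: 8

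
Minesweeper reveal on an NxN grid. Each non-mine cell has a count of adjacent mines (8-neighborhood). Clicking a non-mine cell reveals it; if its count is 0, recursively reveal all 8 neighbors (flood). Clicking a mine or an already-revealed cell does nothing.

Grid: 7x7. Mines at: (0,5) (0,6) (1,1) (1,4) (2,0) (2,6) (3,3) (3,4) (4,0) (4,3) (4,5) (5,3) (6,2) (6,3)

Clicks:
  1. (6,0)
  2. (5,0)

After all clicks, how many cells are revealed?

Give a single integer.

Click 1 (6,0) count=0: revealed 4 new [(5,0) (5,1) (6,0) (6,1)] -> total=4
Click 2 (5,0) count=1: revealed 0 new [(none)] -> total=4

Answer: 4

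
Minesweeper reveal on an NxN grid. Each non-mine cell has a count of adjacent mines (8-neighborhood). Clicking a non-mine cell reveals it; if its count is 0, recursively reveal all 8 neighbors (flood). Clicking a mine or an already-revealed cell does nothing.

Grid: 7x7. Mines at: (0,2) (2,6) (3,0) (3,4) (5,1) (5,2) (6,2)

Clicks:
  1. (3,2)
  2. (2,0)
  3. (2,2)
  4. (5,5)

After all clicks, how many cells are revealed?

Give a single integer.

Click 1 (3,2) count=0: revealed 12 new [(1,1) (1,2) (1,3) (2,1) (2,2) (2,3) (3,1) (3,2) (3,3) (4,1) (4,2) (4,3)] -> total=12
Click 2 (2,0) count=1: revealed 1 new [(2,0)] -> total=13
Click 3 (2,2) count=0: revealed 0 new [(none)] -> total=13
Click 4 (5,5) count=0: revealed 13 new [(3,5) (3,6) (4,4) (4,5) (4,6) (5,3) (5,4) (5,5) (5,6) (6,3) (6,4) (6,5) (6,6)] -> total=26

Answer: 26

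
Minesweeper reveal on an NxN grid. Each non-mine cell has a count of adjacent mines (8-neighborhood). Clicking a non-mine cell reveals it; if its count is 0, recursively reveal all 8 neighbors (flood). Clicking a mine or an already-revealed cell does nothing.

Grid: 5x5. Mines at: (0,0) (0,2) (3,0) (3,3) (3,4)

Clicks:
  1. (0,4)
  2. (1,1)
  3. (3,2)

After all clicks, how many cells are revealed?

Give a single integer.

Click 1 (0,4) count=0: revealed 6 new [(0,3) (0,4) (1,3) (1,4) (2,3) (2,4)] -> total=6
Click 2 (1,1) count=2: revealed 1 new [(1,1)] -> total=7
Click 3 (3,2) count=1: revealed 1 new [(3,2)] -> total=8

Answer: 8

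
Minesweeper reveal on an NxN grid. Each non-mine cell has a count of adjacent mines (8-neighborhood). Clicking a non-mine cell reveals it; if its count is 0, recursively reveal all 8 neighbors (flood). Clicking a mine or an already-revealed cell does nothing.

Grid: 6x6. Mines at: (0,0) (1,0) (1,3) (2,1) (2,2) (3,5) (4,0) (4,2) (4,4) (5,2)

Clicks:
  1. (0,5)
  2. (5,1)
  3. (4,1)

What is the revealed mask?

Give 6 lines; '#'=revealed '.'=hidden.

Answer: ....##
....##
....##
......
.#....
.#....

Derivation:
Click 1 (0,5) count=0: revealed 6 new [(0,4) (0,5) (1,4) (1,5) (2,4) (2,5)] -> total=6
Click 2 (5,1) count=3: revealed 1 new [(5,1)] -> total=7
Click 3 (4,1) count=3: revealed 1 new [(4,1)] -> total=8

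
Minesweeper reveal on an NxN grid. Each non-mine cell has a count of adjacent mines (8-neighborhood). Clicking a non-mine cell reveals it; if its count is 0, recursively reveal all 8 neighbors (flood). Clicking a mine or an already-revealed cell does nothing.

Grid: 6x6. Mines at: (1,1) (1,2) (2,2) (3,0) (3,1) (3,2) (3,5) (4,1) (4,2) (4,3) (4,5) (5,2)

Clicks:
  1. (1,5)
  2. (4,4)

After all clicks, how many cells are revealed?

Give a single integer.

Answer: 10

Derivation:
Click 1 (1,5) count=0: revealed 9 new [(0,3) (0,4) (0,5) (1,3) (1,4) (1,5) (2,3) (2,4) (2,5)] -> total=9
Click 2 (4,4) count=3: revealed 1 new [(4,4)] -> total=10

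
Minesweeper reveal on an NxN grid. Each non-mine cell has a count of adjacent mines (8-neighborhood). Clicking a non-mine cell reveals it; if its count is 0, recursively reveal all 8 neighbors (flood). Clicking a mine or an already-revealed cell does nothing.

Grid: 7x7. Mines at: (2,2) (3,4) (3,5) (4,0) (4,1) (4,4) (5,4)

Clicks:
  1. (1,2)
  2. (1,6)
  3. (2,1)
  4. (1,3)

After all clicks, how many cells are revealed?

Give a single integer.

Answer: 22

Derivation:
Click 1 (1,2) count=1: revealed 1 new [(1,2)] -> total=1
Click 2 (1,6) count=0: revealed 21 new [(0,0) (0,1) (0,2) (0,3) (0,4) (0,5) (0,6) (1,0) (1,1) (1,3) (1,4) (1,5) (1,6) (2,0) (2,1) (2,3) (2,4) (2,5) (2,6) (3,0) (3,1)] -> total=22
Click 3 (2,1) count=1: revealed 0 new [(none)] -> total=22
Click 4 (1,3) count=1: revealed 0 new [(none)] -> total=22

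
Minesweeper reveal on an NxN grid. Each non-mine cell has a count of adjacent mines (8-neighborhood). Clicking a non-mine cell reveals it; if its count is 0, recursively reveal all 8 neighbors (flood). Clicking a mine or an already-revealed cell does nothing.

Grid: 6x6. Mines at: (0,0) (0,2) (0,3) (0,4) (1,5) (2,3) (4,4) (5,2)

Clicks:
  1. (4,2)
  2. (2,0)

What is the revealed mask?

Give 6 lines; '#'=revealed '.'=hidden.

Click 1 (4,2) count=1: revealed 1 new [(4,2)] -> total=1
Click 2 (2,0) count=0: revealed 13 new [(1,0) (1,1) (1,2) (2,0) (2,1) (2,2) (3,0) (3,1) (3,2) (4,0) (4,1) (5,0) (5,1)] -> total=14

Answer: ......
###...
###...
###...
###...
##....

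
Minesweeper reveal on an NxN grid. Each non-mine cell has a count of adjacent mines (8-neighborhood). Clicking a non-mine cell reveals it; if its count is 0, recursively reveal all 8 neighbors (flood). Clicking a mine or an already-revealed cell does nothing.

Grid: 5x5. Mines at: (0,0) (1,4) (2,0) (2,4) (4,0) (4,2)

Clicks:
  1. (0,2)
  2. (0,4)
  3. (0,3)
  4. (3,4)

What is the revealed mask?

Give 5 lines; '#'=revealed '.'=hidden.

Answer: .####
.###.
.###.
.####
.....

Derivation:
Click 1 (0,2) count=0: revealed 12 new [(0,1) (0,2) (0,3) (1,1) (1,2) (1,3) (2,1) (2,2) (2,3) (3,1) (3,2) (3,3)] -> total=12
Click 2 (0,4) count=1: revealed 1 new [(0,4)] -> total=13
Click 3 (0,3) count=1: revealed 0 new [(none)] -> total=13
Click 4 (3,4) count=1: revealed 1 new [(3,4)] -> total=14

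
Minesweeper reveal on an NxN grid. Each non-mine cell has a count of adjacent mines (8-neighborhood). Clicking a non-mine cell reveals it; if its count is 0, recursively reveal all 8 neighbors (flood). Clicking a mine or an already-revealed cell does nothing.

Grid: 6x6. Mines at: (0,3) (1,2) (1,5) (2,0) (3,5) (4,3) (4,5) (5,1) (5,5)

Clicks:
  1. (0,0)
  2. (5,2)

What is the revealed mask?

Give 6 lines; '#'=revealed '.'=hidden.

Answer: ##....
##....
......
......
......
..#...

Derivation:
Click 1 (0,0) count=0: revealed 4 new [(0,0) (0,1) (1,0) (1,1)] -> total=4
Click 2 (5,2) count=2: revealed 1 new [(5,2)] -> total=5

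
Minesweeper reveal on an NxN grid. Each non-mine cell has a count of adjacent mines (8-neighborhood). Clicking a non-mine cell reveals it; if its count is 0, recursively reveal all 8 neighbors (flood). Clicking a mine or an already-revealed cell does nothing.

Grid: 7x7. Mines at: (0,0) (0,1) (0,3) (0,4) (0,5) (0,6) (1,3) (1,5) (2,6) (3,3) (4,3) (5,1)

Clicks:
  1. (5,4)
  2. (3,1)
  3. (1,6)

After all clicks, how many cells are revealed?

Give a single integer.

Click 1 (5,4) count=1: revealed 1 new [(5,4)] -> total=1
Click 2 (3,1) count=0: revealed 12 new [(1,0) (1,1) (1,2) (2,0) (2,1) (2,2) (3,0) (3,1) (3,2) (4,0) (4,1) (4,2)] -> total=13
Click 3 (1,6) count=4: revealed 1 new [(1,6)] -> total=14

Answer: 14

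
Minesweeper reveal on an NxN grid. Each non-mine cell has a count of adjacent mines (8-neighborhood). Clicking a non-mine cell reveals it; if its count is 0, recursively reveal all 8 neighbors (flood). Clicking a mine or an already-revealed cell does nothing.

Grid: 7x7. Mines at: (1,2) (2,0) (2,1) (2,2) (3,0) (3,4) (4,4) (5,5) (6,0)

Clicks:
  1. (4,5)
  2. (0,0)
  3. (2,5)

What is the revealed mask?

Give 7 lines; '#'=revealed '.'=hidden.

Click 1 (4,5) count=3: revealed 1 new [(4,5)] -> total=1
Click 2 (0,0) count=0: revealed 4 new [(0,0) (0,1) (1,0) (1,1)] -> total=5
Click 3 (2,5) count=1: revealed 1 new [(2,5)] -> total=6

Answer: ##.....
##.....
.....#.
.......
.....#.
.......
.......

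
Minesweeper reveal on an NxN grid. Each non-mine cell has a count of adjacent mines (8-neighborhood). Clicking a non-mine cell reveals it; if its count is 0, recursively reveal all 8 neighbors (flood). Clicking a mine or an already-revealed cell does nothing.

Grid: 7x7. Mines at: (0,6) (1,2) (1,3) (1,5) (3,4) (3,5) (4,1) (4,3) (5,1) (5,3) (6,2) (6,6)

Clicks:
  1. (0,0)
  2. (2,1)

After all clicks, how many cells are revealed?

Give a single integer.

Answer: 8

Derivation:
Click 1 (0,0) count=0: revealed 8 new [(0,0) (0,1) (1,0) (1,1) (2,0) (2,1) (3,0) (3,1)] -> total=8
Click 2 (2,1) count=1: revealed 0 new [(none)] -> total=8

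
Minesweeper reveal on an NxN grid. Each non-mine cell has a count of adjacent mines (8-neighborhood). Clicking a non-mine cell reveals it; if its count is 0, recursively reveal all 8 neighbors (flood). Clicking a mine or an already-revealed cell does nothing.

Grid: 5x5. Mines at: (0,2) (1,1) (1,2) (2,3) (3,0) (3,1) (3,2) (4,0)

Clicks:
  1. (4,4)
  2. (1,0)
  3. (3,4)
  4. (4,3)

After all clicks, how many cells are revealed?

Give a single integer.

Click 1 (4,4) count=0: revealed 4 new [(3,3) (3,4) (4,3) (4,4)] -> total=4
Click 2 (1,0) count=1: revealed 1 new [(1,0)] -> total=5
Click 3 (3,4) count=1: revealed 0 new [(none)] -> total=5
Click 4 (4,3) count=1: revealed 0 new [(none)] -> total=5

Answer: 5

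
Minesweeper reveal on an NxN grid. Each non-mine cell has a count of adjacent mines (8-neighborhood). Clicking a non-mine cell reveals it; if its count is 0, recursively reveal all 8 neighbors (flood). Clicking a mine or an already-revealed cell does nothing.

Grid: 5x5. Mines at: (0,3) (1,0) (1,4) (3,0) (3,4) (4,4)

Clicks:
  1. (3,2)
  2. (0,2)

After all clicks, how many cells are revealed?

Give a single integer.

Answer: 13

Derivation:
Click 1 (3,2) count=0: revealed 12 new [(1,1) (1,2) (1,3) (2,1) (2,2) (2,3) (3,1) (3,2) (3,3) (4,1) (4,2) (4,3)] -> total=12
Click 2 (0,2) count=1: revealed 1 new [(0,2)] -> total=13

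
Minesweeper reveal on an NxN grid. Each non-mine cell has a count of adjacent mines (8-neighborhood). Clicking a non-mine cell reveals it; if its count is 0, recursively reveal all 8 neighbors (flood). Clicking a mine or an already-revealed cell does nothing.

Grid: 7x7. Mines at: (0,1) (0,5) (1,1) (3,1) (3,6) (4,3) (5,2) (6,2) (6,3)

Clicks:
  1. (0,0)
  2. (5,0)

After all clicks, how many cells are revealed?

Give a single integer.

Answer: 7

Derivation:
Click 1 (0,0) count=2: revealed 1 new [(0,0)] -> total=1
Click 2 (5,0) count=0: revealed 6 new [(4,0) (4,1) (5,0) (5,1) (6,0) (6,1)] -> total=7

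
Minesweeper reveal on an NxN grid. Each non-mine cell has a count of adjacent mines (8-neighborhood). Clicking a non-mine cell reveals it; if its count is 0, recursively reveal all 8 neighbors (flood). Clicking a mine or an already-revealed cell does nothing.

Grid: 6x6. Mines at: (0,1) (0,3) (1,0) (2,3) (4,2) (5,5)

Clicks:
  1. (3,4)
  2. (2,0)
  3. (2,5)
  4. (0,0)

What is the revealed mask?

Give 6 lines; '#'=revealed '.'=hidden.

Answer: #...##
....##
#...##
....##
....##
......

Derivation:
Click 1 (3,4) count=1: revealed 1 new [(3,4)] -> total=1
Click 2 (2,0) count=1: revealed 1 new [(2,0)] -> total=2
Click 3 (2,5) count=0: revealed 9 new [(0,4) (0,5) (1,4) (1,5) (2,4) (2,5) (3,5) (4,4) (4,5)] -> total=11
Click 4 (0,0) count=2: revealed 1 new [(0,0)] -> total=12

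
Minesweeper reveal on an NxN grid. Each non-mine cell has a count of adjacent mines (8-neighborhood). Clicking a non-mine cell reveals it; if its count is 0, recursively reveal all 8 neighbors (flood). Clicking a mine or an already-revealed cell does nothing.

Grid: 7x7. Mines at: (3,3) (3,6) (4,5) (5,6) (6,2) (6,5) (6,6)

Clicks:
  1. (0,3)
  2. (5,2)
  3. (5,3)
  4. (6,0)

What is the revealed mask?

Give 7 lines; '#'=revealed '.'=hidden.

Answer: #######
#######
#######
###....
###....
####...
##.....

Derivation:
Click 1 (0,3) count=0: revealed 32 new [(0,0) (0,1) (0,2) (0,3) (0,4) (0,5) (0,6) (1,0) (1,1) (1,2) (1,3) (1,4) (1,5) (1,6) (2,0) (2,1) (2,2) (2,3) (2,4) (2,5) (2,6) (3,0) (3,1) (3,2) (4,0) (4,1) (4,2) (5,0) (5,1) (5,2) (6,0) (6,1)] -> total=32
Click 2 (5,2) count=1: revealed 0 new [(none)] -> total=32
Click 3 (5,3) count=1: revealed 1 new [(5,3)] -> total=33
Click 4 (6,0) count=0: revealed 0 new [(none)] -> total=33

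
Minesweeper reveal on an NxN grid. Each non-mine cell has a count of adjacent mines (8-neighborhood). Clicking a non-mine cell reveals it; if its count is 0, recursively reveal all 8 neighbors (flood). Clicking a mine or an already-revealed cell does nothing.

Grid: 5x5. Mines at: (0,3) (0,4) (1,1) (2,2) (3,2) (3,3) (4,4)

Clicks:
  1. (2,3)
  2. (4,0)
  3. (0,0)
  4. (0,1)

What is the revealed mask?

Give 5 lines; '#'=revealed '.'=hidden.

Click 1 (2,3) count=3: revealed 1 new [(2,3)] -> total=1
Click 2 (4,0) count=0: revealed 6 new [(2,0) (2,1) (3,0) (3,1) (4,0) (4,1)] -> total=7
Click 3 (0,0) count=1: revealed 1 new [(0,0)] -> total=8
Click 4 (0,1) count=1: revealed 1 new [(0,1)] -> total=9

Answer: ##...
.....
##.#.
##...
##...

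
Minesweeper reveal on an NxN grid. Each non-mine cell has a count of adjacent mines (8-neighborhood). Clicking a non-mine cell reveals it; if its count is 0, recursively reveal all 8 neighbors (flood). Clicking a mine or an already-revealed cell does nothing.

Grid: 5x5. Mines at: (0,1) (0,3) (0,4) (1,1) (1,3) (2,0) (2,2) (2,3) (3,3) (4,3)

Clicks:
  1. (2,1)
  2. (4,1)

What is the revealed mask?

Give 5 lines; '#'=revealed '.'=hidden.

Click 1 (2,1) count=3: revealed 1 new [(2,1)] -> total=1
Click 2 (4,1) count=0: revealed 6 new [(3,0) (3,1) (3,2) (4,0) (4,1) (4,2)] -> total=7

Answer: .....
.....
.#...
###..
###..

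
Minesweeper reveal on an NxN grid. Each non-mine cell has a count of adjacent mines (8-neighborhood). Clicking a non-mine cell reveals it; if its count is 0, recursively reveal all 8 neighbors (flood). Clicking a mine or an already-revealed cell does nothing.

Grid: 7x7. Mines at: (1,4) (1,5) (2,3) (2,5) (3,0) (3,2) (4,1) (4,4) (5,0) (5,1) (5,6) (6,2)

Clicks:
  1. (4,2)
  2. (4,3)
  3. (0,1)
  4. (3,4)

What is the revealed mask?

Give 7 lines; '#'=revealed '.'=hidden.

Answer: ####...
####...
###....
....#..
..##...
.......
.......

Derivation:
Click 1 (4,2) count=3: revealed 1 new [(4,2)] -> total=1
Click 2 (4,3) count=2: revealed 1 new [(4,3)] -> total=2
Click 3 (0,1) count=0: revealed 11 new [(0,0) (0,1) (0,2) (0,3) (1,0) (1,1) (1,2) (1,3) (2,0) (2,1) (2,2)] -> total=13
Click 4 (3,4) count=3: revealed 1 new [(3,4)] -> total=14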